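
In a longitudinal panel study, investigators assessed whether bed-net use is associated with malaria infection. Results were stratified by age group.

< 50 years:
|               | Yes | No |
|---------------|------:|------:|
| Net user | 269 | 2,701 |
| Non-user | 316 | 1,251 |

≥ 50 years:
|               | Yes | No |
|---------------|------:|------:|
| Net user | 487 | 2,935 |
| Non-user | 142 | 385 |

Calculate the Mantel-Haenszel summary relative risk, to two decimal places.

0.48

RR_MH = Σ(aᵢ·n₀ᵢ/nᵢ) / Σ(cᵢ·n₁ᵢ/nᵢ), with n₁ᵢ = aᵢ+bᵢ (exposed), n₀ᵢ = cᵢ+dᵢ (unexposed), nᵢ = n₁ᵢ+n₀ᵢ.
Stratum 1 (< 50 years): n₁ = 2970, n₀ = 1567, n = 4537; a·n₀/n = 269·1567/4537 = 92.9079; c·n₁/n = 316·2970/4537 = 206.8592
Stratum 2 (≥ 50 years): n₁ = 3422, n₀ = 527, n = 3949; a·n₀/n = 487·527/3949 = 64.9909; c·n₁/n = 142·3422/3949 = 123.0499
RR_MH = (92.9079 + 64.9909) / (206.8592 + 123.0499) = 157.8988 / 329.9090 = 0.47861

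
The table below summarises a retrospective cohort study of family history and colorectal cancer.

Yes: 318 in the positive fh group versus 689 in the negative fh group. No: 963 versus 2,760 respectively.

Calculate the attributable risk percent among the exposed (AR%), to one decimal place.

From the description: a = 318, b = 963, c = 689, d = 2760.
Risk in exposed = 318/1281 = 0.24824; risk in unexposed = 689/3449 = 0.19977.
RR = 0.24824/0.19977 = 1.24266
AR% = (RR − 1)/RR × 100 = (1.24266 − 1)/1.24266 × 100 = 19.5274%

19.5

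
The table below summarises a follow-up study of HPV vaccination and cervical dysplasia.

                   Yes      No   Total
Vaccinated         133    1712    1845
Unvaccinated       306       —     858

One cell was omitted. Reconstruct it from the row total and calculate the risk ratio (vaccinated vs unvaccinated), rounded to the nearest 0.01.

The missing cell is in the unexposed row: 858 − 306 = 552.
So a = 133, b = 1712, c = 306, d = 552.
RR = [a/(a+b)] / [c/(c+d)] = (133/1845) / (306/858) = 0.07209/0.35664 = 0.20213

0.20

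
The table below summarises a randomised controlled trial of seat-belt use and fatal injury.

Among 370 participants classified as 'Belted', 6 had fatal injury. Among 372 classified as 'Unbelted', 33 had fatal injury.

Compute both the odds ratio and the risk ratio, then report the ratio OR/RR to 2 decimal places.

From the description: a = 6, b = 364, c = 33, d = 339.
OR = (6·339)/(364·33) = 2034/12012 = 0.16933
Risk in exposed = 6/370 = 0.01622; risk in unexposed = 33/372 = 0.08871; RR = 0.18280
OR/RR = 0.16933 / 0.18280 = 0.92631
The outcome is rare in both groups, so OR ≈ RR (ratio near 1).

0.93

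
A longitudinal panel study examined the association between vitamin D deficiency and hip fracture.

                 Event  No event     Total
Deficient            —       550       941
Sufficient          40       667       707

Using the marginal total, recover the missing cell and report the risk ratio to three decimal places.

7.344

The missing cell is in the exposed row: 941 − 550 = 391.
So a = 391, b = 550, c = 40, d = 667.
RR = [a/(a+b)] / [c/(c+d)] = (391/941) / (40/707) = 0.41552/0.05658 = 7.34423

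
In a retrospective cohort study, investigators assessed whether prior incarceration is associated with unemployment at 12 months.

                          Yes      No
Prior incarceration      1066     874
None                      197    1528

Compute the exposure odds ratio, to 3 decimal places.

Cells: a = 1066, b = 874, c = 197, d = 1528.
OR = (a·d)/(b·c) = (1066 × 1528) / (874 × 197) = 1628848 / 172178 = 9.46026
The odds of unemployment at 12 months are about 9.46 times as high in the prior incarceration group.

9.460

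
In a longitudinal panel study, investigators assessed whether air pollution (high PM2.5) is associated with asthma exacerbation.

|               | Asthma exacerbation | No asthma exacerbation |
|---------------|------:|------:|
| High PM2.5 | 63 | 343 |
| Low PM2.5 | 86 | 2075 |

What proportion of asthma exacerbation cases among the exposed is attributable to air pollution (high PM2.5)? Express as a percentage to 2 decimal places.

Cells: a = 63, b = 343, c = 86, d = 2075.
Risk in exposed = 63/406 = 0.15517; risk in unexposed = 86/2161 = 0.03980.
RR = 0.15517/0.03980 = 3.89916
AR% = (RR − 1)/RR × 100 = (3.89916 − 1)/3.89916 × 100 = 74.3534%

74.35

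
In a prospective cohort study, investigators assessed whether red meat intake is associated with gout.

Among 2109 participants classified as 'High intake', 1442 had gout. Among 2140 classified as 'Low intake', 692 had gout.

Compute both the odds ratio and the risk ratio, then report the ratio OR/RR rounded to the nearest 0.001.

2.139

From the description: a = 1442, b = 667, c = 692, d = 1448.
OR = (1442·1448)/(667·692) = 2088016/461564 = 4.52378
Risk in exposed = 1442/2109 = 0.68374; risk in unexposed = 692/2140 = 0.32336; RR = 2.11444
OR/RR = 4.52378 / 2.11444 = 2.13947
The outcome is not rare, so the OR lies further from 1 than the RR.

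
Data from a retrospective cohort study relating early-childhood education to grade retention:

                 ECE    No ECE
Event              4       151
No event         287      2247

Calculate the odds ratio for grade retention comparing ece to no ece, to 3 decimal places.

Reading the table with exposure as columns: a = 4 (ECE, case), b = 287 (ECE, non-case), c = 151 (No ECE, case), d = 2247.
OR = (a·d)/(b·c) = (4 × 2247) / (287 × 151) = 8988 / 43337 = 0.20740
Exposure is associated with lower odds of grade retention (OR = 0.21 < 1).

0.207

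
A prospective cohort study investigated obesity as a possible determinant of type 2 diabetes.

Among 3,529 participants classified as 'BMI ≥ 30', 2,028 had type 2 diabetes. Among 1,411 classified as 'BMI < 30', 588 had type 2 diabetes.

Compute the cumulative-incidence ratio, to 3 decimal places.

From the description: a = 2028, b = 1501, c = 588, d = 823.
Risk in exposed = 2028/3529 = 0.57467; risk in unexposed = 588/1411 = 0.41673.
RR = 0.57467 / 0.41673 = 1.37901
The risk among the exposed is 1.38 times that among the unexposed.

1.379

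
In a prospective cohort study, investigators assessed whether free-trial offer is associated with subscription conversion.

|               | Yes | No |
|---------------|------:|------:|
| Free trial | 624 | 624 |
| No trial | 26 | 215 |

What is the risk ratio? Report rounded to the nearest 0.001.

4.635

Cells: a = 624, b = 624, c = 26, d = 215.
Risk in exposed = 624/1248 = 0.50000; risk in unexposed = 26/241 = 0.10788.
RR = 0.50000 / 0.10788 = 4.63462
The risk among the exposed is 4.63 times that among the unexposed.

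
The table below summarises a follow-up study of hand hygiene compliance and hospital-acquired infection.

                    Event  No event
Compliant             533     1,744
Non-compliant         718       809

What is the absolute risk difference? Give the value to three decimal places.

-0.236

Cells: a = 533, b = 1744, c = 718, d = 809.
Risk in exposed = 533/2277 = 0.234080; risk in unexposed = 718/1527 = 0.470203.
Risk difference = 0.234080 − 0.470203 = -0.236123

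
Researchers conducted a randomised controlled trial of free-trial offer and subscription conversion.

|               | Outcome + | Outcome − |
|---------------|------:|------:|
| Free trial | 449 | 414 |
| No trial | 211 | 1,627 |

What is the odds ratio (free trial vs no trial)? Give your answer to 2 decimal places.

8.36

Cells: a = 449, b = 414, c = 211, d = 1627.
OR = (a·d)/(b·c) = (449 × 1627) / (414 × 211) = 730523 / 87354 = 8.36279
The odds of subscription conversion are about 8.36 times as high in the free trial group.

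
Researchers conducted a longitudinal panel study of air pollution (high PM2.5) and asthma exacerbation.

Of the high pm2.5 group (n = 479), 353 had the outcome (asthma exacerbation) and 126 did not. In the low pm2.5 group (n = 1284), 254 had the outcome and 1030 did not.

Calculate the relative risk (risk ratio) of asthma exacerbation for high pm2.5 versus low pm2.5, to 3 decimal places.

3.725

From the description: a = 353, b = 126, c = 254, d = 1030.
Risk in exposed = 353/479 = 0.73695; risk in unexposed = 254/1284 = 0.19782.
RR = 0.73695 / 0.19782 = 3.72538
The risk among the exposed is 3.73 times that among the unexposed.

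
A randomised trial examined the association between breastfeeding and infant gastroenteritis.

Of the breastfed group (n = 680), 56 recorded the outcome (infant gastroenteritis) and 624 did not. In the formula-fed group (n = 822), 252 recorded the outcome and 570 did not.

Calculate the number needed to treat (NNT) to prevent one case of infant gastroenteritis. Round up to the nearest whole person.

5

Risk in treated group = 56/680 = 0.08235; risk in control = 252/822 = 0.30657.
Absolute risk reduction = 0.30657 − 0.08235 = 0.22422
NNT = 1 / ARR = 1 / 0.22422 = 4.460 → round up → 5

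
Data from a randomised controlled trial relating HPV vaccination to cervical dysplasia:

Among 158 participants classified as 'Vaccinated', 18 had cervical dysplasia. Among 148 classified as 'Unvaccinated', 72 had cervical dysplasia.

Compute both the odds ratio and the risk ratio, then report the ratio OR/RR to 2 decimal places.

0.58

From the description: a = 18, b = 140, c = 72, d = 76.
OR = (18·76)/(140·72) = 1368/10080 = 0.13571
Risk in exposed = 18/158 = 0.11392; risk in unexposed = 72/148 = 0.48649; RR = 0.23418
OR/RR = 0.13571 / 0.23418 = 0.57954
The outcome is not rare, so the OR lies further from 1 than the RR.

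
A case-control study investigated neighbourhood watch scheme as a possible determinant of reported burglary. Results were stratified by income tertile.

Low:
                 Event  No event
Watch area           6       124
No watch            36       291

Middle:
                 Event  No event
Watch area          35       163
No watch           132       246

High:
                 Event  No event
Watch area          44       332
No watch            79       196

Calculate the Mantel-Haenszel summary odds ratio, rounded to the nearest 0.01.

0.37

OR_MH = Σ(aᵢdᵢ/nᵢ) / Σ(bᵢcᵢ/nᵢ), where nᵢ is the stratum total.
Stratum 1 (Low): n = 457; a·d/n = 6·291/457 = 3.8206; b·c/n = 124·36/457 = 9.7681
Stratum 2 (Middle): n = 576; a·d/n = 35·246/576 = 14.9479; b·c/n = 163·132/576 = 37.3542
Stratum 3 (High): n = 651; a·d/n = 44·196/651 = 13.2473; b·c/n = 332·79/651 = 40.2888
OR_MH = (3.8206 + 14.9479 + 13.2473) / (9.7681 + 37.3542 + 40.2888) = 32.0158 / 87.4110 = 0.36627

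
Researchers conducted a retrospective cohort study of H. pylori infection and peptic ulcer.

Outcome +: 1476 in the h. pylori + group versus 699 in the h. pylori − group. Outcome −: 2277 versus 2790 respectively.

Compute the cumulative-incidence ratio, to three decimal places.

From the description: a = 1476, b = 2277, c = 699, d = 2790.
Risk in exposed = 1476/3753 = 0.39329; risk in unexposed = 699/3489 = 0.20034.
RR = 0.39329 / 0.20034 = 1.96305
The risk among the exposed is 1.96 times that among the unexposed.

1.963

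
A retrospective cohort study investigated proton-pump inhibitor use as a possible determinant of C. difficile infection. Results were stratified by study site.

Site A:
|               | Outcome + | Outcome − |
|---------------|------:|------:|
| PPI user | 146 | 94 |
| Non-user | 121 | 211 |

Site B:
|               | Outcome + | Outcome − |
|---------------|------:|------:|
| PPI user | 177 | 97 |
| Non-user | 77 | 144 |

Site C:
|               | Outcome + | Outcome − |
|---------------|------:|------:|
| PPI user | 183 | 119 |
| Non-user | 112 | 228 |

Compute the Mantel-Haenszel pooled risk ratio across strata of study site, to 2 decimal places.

RR_MH = Σ(aᵢ·n₀ᵢ/nᵢ) / Σ(cᵢ·n₁ᵢ/nᵢ), with n₁ᵢ = aᵢ+bᵢ (exposed), n₀ᵢ = cᵢ+dᵢ (unexposed), nᵢ = n₁ᵢ+n₀ᵢ.
Stratum 1 (Site A): n₁ = 240, n₀ = 332, n = 572; a·n₀/n = 146·332/572 = 84.7413; c·n₁/n = 121·240/572 = 50.7692
Stratum 2 (Site B): n₁ = 274, n₀ = 221, n = 495; a·n₀/n = 177·221/495 = 79.0242; c·n₁/n = 77·274/495 = 42.6222
Stratum 3 (Site C): n₁ = 302, n₀ = 340, n = 642; a·n₀/n = 183·340/642 = 96.9159; c·n₁/n = 112·302/642 = 52.6854
RR_MH = (84.7413 + 79.0242 + 96.9159) / (50.7692 + 42.6222 + 52.6854) = 260.6814 / 146.0768 = 1.78455

1.78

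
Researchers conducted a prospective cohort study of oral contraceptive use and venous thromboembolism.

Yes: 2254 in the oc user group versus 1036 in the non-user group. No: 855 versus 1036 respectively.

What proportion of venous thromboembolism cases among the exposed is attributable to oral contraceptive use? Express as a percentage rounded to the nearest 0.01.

31.03

From the description: a = 2254, b = 855, c = 1036, d = 1036.
Risk in exposed = 2254/3109 = 0.72499; risk in unexposed = 1036/2072 = 0.50000.
RR = 0.72499/0.50000 = 1.44998
AR% = (RR − 1)/RR × 100 = (1.44998 − 1)/1.44998 × 100 = 31.0337%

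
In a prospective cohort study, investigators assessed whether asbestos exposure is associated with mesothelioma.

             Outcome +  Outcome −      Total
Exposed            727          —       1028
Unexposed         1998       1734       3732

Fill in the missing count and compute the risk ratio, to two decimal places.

1.32

The missing cell is in the exposed row: 1028 − 727 = 301.
So a = 727, b = 301, c = 1998, d = 1734.
RR = [a/(a+b)] / [c/(c+d)] = (727/1028) / (1998/3732) = 0.70720/0.53537 = 1.32095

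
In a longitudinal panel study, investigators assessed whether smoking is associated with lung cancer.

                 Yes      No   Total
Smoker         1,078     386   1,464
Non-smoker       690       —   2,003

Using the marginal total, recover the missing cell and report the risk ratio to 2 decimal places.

The missing cell is in the unexposed row: 2003 − 690 = 1313.
So a = 1078, b = 386, c = 690, d = 1313.
RR = [a/(a+b)] / [c/(c+d)] = (1078/1464) / (690/2003) = 0.73634/0.34448 = 2.13752

2.14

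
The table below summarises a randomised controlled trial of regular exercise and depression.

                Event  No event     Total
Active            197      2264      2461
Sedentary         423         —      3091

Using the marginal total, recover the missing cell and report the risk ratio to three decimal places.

0.585

The missing cell is in the unexposed row: 3091 − 423 = 2668.
So a = 197, b = 2264, c = 423, d = 2668.
RR = [a/(a+b)] / [c/(c+d)] = (197/2461) / (423/3091) = 0.08005/0.13685 = 0.58494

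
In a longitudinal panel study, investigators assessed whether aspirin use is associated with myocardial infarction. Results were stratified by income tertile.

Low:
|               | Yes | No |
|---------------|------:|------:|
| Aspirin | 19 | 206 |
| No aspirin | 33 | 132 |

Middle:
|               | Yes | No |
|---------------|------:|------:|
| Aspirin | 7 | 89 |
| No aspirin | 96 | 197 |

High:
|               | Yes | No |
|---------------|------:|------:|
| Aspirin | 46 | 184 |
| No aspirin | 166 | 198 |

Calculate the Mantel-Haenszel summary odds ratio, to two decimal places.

OR_MH = Σ(aᵢdᵢ/nᵢ) / Σ(bᵢcᵢ/nᵢ), where nᵢ is the stratum total.
Stratum 1 (Low): n = 390; a·d/n = 19·132/390 = 6.4308; b·c/n = 206·33/390 = 17.4308
Stratum 2 (Middle): n = 389; a·d/n = 7·197/389 = 3.5450; b·c/n = 89·96/389 = 21.9640
Stratum 3 (High): n = 594; a·d/n = 46·198/594 = 15.3333; b·c/n = 184·166/594 = 51.4209
OR_MH = (6.4308 + 3.5450 + 15.3333) / (17.4308 + 21.9640 + 51.4209) = 25.3091 / 90.8157 = 0.27869

0.28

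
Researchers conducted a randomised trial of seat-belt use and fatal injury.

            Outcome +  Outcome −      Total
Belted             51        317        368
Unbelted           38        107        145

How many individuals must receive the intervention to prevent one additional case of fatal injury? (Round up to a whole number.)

Risk in treated group = 51/368 = 0.13859; risk in control = 38/145 = 0.26207.
Absolute risk reduction = 0.26207 − 0.13859 = 0.12348
NNT = 1 / ARR = 1 / 0.12348 = 8.098 → round up → 9

9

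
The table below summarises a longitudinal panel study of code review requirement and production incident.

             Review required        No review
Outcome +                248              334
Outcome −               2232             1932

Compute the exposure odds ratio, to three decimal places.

Reading the table with exposure as columns: a = 248 (Review required, case), b = 2232 (Review required, non-case), c = 334 (No review, case), d = 1932.
OR = (a·d)/(b·c) = (248 × 1932) / (2232 × 334) = 479136 / 745488 = 0.64271
Exposure is associated with lower odds of production incident (OR = 0.64 < 1).

0.643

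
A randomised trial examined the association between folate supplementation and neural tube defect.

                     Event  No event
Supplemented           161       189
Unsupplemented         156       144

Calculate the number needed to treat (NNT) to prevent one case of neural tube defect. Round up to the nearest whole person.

Risk in treated group = 161/350 = 0.46000; risk in control = 156/300 = 0.52000.
Absolute risk reduction = 0.52000 − 0.46000 = 0.06000
NNT = 1 / ARR = 1 / 0.06000 = 16.667 → round up → 17

17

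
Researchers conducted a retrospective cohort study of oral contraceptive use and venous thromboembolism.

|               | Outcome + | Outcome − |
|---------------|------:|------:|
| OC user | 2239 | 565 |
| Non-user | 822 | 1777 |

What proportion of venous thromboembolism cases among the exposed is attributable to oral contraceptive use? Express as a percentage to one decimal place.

60.4

Cells: a = 2239, b = 565, c = 822, d = 1777.
Risk in exposed = 2239/2804 = 0.79850; risk in unexposed = 822/2599 = 0.31628.
RR = 0.79850/0.31628 = 2.52470
AR% = (RR − 1)/RR × 100 = (2.52470 − 1)/2.52470 × 100 = 60.3914%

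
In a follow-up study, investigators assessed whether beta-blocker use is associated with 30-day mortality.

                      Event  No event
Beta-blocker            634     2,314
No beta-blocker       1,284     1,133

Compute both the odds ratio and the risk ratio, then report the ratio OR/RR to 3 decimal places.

0.597

Cells: a = 634, b = 2314, c = 1284, d = 1133.
OR = (634·1133)/(2314·1284) = 718322/2971176 = 0.24176
Risk in exposed = 634/2948 = 0.21506; risk in unexposed = 1284/2417 = 0.53124; RR = 0.40483
OR/RR = 0.24176 / 0.40483 = 0.59720
The outcome is not rare, so the OR lies further from 1 than the RR.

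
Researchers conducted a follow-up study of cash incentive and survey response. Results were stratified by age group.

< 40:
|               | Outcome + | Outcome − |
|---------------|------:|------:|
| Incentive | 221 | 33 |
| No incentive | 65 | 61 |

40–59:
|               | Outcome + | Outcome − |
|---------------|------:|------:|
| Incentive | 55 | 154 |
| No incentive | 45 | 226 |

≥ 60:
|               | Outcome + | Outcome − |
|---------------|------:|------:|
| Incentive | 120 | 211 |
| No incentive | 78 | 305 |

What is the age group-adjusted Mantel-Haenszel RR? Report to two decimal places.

RR_MH = Σ(aᵢ·n₀ᵢ/nᵢ) / Σ(cᵢ·n₁ᵢ/nᵢ), with n₁ᵢ = aᵢ+bᵢ (exposed), n₀ᵢ = cᵢ+dᵢ (unexposed), nᵢ = n₁ᵢ+n₀ᵢ.
Stratum 1 (< 40): n₁ = 254, n₀ = 126, n = 380; a·n₀/n = 221·126/380 = 73.2789; c·n₁/n = 65·254/380 = 43.4474
Stratum 2 (40–59): n₁ = 209, n₀ = 271, n = 480; a·n₀/n = 55·271/480 = 31.0521; c·n₁/n = 45·209/480 = 19.5938
Stratum 3 (≥ 60): n₁ = 331, n₀ = 383, n = 714; a·n₀/n = 120·383/714 = 64.3697; c·n₁/n = 78·331/714 = 36.1597
RR_MH = (73.2789 + 31.0521 + 64.3697) / (43.4474 + 19.5938 + 36.1597) = 168.7008 / 99.2008 = 1.70060

1.70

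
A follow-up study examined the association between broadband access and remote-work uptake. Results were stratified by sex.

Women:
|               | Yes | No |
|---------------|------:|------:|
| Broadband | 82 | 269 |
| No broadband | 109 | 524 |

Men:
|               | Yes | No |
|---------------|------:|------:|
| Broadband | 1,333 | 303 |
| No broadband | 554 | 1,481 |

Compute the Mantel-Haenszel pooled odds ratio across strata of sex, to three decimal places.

OR_MH = Σ(aᵢdᵢ/nᵢ) / Σ(bᵢcᵢ/nᵢ), where nᵢ is the stratum total.
Stratum 1 (Women): n = 984; a·d/n = 82·524/984 = 43.6667; b·c/n = 269·109/984 = 29.7978
Stratum 2 (Men): n = 3671; a·d/n = 1333·1481/3671 = 537.7753; b·c/n = 303·554/3671 = 45.7265
OR_MH = (43.6667 + 537.7753) / (29.7978 + 45.7265) = 581.4419 / 75.5243 = 7.69874

7.699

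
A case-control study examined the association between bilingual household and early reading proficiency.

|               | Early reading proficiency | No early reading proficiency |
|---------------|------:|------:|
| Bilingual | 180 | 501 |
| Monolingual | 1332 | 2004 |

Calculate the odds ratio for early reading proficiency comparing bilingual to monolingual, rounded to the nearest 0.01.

0.54

Cells: a = 180, b = 501, c = 1332, d = 2004.
OR = (a·d)/(b·c) = (180 × 2004) / (501 × 1332) = 360720 / 667332 = 0.54054
Exposure is associated with lower odds of early reading proficiency (OR = 0.54 < 1).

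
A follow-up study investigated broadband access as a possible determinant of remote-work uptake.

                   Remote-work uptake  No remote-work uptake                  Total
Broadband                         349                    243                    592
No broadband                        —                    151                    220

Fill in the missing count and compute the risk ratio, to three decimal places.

The missing cell is in the unexposed row: 220 − 151 = 69.
So a = 349, b = 243, c = 69, d = 151.
RR = [a/(a+b)] / [c/(c+d)] = (349/592) / (69/220) = 0.58953/0.31364 = 1.87965

1.880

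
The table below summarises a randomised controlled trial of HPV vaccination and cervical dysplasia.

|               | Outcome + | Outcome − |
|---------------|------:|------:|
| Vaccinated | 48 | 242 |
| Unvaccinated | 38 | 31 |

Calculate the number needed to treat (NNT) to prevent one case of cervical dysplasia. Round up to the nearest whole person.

Risk in treated group = 48/290 = 0.16552; risk in control = 38/69 = 0.55072.
Absolute risk reduction = 0.55072 − 0.16552 = 0.38521
NNT = 1 / ARR = 1 / 0.38521 = 2.596 → round up → 3

3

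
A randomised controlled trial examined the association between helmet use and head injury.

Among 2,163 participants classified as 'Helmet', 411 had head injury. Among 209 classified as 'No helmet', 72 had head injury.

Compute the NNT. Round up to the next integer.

7

Risk in treated group = 411/2163 = 0.19001; risk in control = 72/209 = 0.34450.
Absolute risk reduction = 0.34450 − 0.19001 = 0.15448
NNT = 1 / ARR = 1 / 0.15448 = 6.473 → round up → 7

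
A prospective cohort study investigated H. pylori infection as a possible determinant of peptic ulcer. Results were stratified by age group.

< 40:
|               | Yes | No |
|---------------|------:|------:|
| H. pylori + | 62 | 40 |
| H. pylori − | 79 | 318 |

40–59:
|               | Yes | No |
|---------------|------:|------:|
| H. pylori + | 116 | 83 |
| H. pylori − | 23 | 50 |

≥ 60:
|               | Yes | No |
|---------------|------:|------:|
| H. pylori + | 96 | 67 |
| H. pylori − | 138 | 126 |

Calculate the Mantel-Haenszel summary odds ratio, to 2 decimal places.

2.55

OR_MH = Σ(aᵢdᵢ/nᵢ) / Σ(bᵢcᵢ/nᵢ), where nᵢ is the stratum total.
Stratum 1 (< 40): n = 499; a·d/n = 62·318/499 = 39.5110; b·c/n = 40·79/499 = 6.3327
Stratum 2 (40–59): n = 272; a·d/n = 116·50/272 = 21.3235; b·c/n = 83·23/272 = 7.0184
Stratum 3 (≥ 60): n = 427; a·d/n = 96·126/427 = 28.3279; b·c/n = 67·138/427 = 21.6534
OR_MH = (39.5110 + 21.3235 + 28.3279) / (6.3327 + 7.0184 + 21.6534) = 89.1624 / 35.0044 = 2.54717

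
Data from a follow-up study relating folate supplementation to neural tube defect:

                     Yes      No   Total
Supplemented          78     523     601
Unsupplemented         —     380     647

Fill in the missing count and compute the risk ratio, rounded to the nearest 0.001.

The missing cell is in the unexposed row: 647 − 380 = 267.
So a = 78, b = 523, c = 267, d = 380.
RR = [a/(a+b)] / [c/(c+d)] = (78/601) / (267/647) = 0.12978/0.41267 = 0.31449

0.314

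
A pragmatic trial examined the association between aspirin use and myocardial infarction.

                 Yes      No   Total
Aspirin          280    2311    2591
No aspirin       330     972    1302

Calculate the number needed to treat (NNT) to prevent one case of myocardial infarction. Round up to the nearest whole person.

Risk in treated group = 280/2591 = 0.10807; risk in control = 330/1302 = 0.25346.
Absolute risk reduction = 0.25346 − 0.10807 = 0.14539
NNT = 1 / ARR = 1 / 0.14539 = 6.878 → round up → 7

7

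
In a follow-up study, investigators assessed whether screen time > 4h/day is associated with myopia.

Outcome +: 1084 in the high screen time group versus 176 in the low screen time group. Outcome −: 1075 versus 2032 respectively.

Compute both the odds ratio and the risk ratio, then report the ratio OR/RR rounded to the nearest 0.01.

1.85

From the description: a = 1084, b = 1075, c = 176, d = 2032.
OR = (1084·2032)/(1075·176) = 2202688/189200 = 11.64211
Risk in exposed = 1084/2159 = 0.50208; risk in unexposed = 176/2208 = 0.07971; RR = 6.29888
OR/RR = 11.64211 / 6.29888 = 1.84828
The outcome is not rare, so the OR lies further from 1 than the RR.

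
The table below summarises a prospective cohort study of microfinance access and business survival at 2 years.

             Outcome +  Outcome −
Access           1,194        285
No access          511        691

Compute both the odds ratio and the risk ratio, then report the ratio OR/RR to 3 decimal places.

2.983

Cells: a = 1194, b = 285, c = 511, d = 691.
OR = (1194·691)/(285·511) = 825054/145635 = 5.66522
Risk in exposed = 1194/1479 = 0.80730; risk in unexposed = 511/1202 = 0.42512; RR = 1.89898
OR/RR = 5.66522 / 1.89898 = 2.98330
The outcome is not rare, so the OR lies further from 1 than the RR.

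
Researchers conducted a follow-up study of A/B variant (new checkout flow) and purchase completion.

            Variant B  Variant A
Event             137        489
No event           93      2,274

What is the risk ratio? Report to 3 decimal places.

3.366

Reading the table with exposure as columns: a = 137 (Variant B, case), b = 93 (Variant B, non-case), c = 489 (Variant A, case), d = 2274.
Risk in exposed = 137/230 = 0.59565; risk in unexposed = 489/2763 = 0.17698.
RR = 0.59565 / 0.17698 = 3.36562
The risk among the exposed is 3.37 times that among the unexposed.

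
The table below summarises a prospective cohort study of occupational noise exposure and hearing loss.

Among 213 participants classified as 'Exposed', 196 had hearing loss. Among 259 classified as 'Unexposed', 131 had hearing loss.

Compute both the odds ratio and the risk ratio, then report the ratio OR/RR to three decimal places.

From the description: a = 196, b = 17, c = 131, d = 128.
OR = (196·128)/(17·131) = 25088/2227 = 11.26538
Risk in exposed = 196/213 = 0.92019; risk in unexposed = 131/259 = 0.50579; RR = 1.81930
OR/RR = 11.26538 / 1.81930 = 6.19214
The outcome is not rare, so the OR lies further from 1 than the RR.

6.192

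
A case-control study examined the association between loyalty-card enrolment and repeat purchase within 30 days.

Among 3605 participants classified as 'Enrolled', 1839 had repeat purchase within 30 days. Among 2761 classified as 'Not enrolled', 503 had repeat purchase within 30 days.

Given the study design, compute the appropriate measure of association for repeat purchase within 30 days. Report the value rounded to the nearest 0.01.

4.67

From the description: a = 1839, b = 1766, c = 503, d = 2258.
This is a case-control study: participants were sampled on outcome status, so risks in the source population cannot be estimated directly — relative risk is not valid here. The odds ratio is the appropriate measure.
OR = (a·d)/(b·c) = (1839 × 2258) / (1766 × 503) = 4152462 / 888298 = 4.67463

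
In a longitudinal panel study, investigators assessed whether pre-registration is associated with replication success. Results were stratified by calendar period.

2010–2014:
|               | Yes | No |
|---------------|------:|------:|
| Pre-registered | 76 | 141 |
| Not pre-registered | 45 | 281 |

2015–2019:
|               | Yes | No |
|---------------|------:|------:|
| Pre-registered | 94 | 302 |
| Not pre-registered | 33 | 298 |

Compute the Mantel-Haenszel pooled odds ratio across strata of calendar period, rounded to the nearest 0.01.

3.07

OR_MH = Σ(aᵢdᵢ/nᵢ) / Σ(bᵢcᵢ/nᵢ), where nᵢ is the stratum total.
Stratum 1 (2010–2014): n = 543; a·d/n = 76·281/543 = 39.3297; b·c/n = 141·45/543 = 11.6851
Stratum 2 (2015–2019): n = 727; a·d/n = 94·298/727 = 38.5309; b·c/n = 302·33/727 = 13.7084
OR_MH = (39.3297 + 38.5309) / (11.6851 + 13.7084) = 77.8606 / 25.3935 = 3.06617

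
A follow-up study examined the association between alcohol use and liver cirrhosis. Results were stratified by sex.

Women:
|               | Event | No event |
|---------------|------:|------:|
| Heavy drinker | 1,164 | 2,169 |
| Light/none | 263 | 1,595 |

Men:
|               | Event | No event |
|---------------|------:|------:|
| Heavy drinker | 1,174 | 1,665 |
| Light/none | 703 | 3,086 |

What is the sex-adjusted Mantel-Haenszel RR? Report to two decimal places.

RR_MH = Σ(aᵢ·n₀ᵢ/nᵢ) / Σ(cᵢ·n₁ᵢ/nᵢ), with n₁ᵢ = aᵢ+bᵢ (exposed), n₀ᵢ = cᵢ+dᵢ (unexposed), nᵢ = n₁ᵢ+n₀ᵢ.
Stratum 1 (Women): n₁ = 3333, n₀ = 1858, n = 5191; a·n₀/n = 1164·1858/5191 = 416.6272; c·n₁/n = 263·3333/5191 = 168.8652
Stratum 2 (Men): n₁ = 2839, n₀ = 3789, n = 6628; a·n₀/n = 1174·3789/6628 = 671.1355; c·n₁/n = 703·2839/6628 = 301.1190
RR_MH = (416.6272 + 671.1355) / (168.8652 + 301.1190) = 1087.7627 / 469.9842 = 2.31447

2.31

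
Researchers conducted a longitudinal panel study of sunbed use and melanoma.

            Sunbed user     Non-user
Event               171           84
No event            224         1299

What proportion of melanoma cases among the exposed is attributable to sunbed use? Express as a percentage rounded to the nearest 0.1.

Reading the table with exposure as columns: a = 171 (Sunbed user, case), b = 224 (Sunbed user, non-case), c = 84 (Non-user, case), d = 1299.
Risk in exposed = 171/395 = 0.43291; risk in unexposed = 84/1383 = 0.06074.
RR = 0.43291/0.06074 = 7.12758
AR% = (RR − 1)/RR × 100 = (7.12758 − 1)/7.12758 × 100 = 85.9700%

86.0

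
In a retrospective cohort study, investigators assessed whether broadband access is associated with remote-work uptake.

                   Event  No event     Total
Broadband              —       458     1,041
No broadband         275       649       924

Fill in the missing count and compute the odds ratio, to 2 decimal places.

The missing cell is in the exposed row: 1041 − 458 = 583.
So a = 583, b = 458, c = 275, d = 649.
OR = (a·d)/(b·c) = (583 × 649) / (458 × 275) = 378367 / 125950 = 3.00410

3.00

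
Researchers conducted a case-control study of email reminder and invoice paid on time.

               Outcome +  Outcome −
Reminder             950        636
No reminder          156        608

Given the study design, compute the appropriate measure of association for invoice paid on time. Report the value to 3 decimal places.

5.822

Cells: a = 950, b = 636, c = 156, d = 608.
This is a case-control study: participants were sampled on outcome status, so risks in the source population cannot be estimated directly — relative risk is not valid here. The odds ratio is the appropriate measure.
OR = (a·d)/(b·c) = (950 × 608) / (636 × 156) = 577600 / 99216 = 5.82164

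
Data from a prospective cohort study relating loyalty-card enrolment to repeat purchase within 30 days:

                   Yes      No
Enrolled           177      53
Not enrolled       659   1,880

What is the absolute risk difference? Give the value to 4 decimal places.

Cells: a = 177, b = 53, c = 659, d = 1880.
Risk in exposed = 177/230 = 0.769565; risk in unexposed = 659/2539 = 0.259551.
Risk difference = 0.769565 − 0.259551 = 0.510014

0.5100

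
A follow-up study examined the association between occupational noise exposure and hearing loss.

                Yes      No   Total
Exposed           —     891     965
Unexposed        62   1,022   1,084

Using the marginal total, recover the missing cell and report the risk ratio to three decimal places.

The missing cell is in the exposed row: 965 − 891 = 74.
So a = 74, b = 891, c = 62, d = 1022.
RR = [a/(a+b)] / [c/(c+d)] = (74/965) / (62/1084) = 0.07668/0.05720 = 1.34073

1.341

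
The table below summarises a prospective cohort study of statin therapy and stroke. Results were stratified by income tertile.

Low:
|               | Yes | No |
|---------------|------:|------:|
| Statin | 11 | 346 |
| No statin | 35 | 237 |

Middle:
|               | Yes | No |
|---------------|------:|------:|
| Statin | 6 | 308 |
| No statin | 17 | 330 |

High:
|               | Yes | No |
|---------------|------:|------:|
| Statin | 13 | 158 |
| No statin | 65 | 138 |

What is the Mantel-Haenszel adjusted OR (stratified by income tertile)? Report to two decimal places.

OR_MH = Σ(aᵢdᵢ/nᵢ) / Σ(bᵢcᵢ/nᵢ), where nᵢ is the stratum total.
Stratum 1 (Low): n = 629; a·d/n = 11·237/629 = 4.1447; b·c/n = 346·35/629 = 19.2528
Stratum 2 (Middle): n = 661; a·d/n = 6·330/661 = 2.9955; b·c/n = 308·17/661 = 7.9213
Stratum 3 (High): n = 374; a·d/n = 13·138/374 = 4.7968; b·c/n = 158·65/374 = 27.4599
OR_MH = (4.1447 + 2.9955 + 4.7968) / (19.2528 + 7.9213 + 27.4599) = 11.9369 / 54.6340 = 0.21849

0.22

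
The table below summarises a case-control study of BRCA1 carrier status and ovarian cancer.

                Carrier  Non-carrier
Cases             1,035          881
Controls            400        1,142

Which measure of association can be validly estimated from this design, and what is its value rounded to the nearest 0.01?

Reading the table with exposure as columns: a = 1035 (Carrier, case), b = 400 (Carrier, non-case), c = 881 (Non-carrier, case), d = 1142.
This is a case-control study: participants were sampled on outcome status, so risks in the source population cannot be estimated directly — relative risk is not valid here. The odds ratio is the appropriate measure.
OR = (a·d)/(b·c) = (1035 × 1142) / (400 × 881) = 1181970 / 352400 = 3.35406

3.35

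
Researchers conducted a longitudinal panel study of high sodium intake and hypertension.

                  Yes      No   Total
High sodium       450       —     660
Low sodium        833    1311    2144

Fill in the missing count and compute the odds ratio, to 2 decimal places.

The missing cell is in the exposed row: 660 − 450 = 210.
So a = 450, b = 210, c = 833, d = 1311.
OR = (a·d)/(b·c) = (450 × 1311) / (210 × 833) = 589950 / 174930 = 3.37249

3.37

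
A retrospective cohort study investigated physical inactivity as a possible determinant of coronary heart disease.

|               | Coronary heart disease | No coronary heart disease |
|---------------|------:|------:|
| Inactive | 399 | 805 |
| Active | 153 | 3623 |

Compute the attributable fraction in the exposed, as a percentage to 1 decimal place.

87.8

Cells: a = 399, b = 805, c = 153, d = 3623.
Risk in exposed = 399/1204 = 0.33140; risk in unexposed = 153/3776 = 0.04052.
RR = 0.33140/0.04052 = 8.17875
AR% = (RR − 1)/RR × 100 = (8.17875 − 1)/8.17875 × 100 = 87.7732%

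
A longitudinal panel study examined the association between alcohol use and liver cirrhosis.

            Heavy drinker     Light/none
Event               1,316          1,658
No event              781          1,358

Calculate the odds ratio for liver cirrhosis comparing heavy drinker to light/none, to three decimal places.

Reading the table with exposure as columns: a = 1316 (Heavy drinker, case), b = 781 (Heavy drinker, non-case), c = 1658 (Light/none, case), d = 1358.
OR = (a·d)/(b·c) = (1316 × 1358) / (781 × 1658) = 1787128 / 1294898 = 1.38013
The odds of liver cirrhosis are about 1.38 times as high in the heavy drinker group.

1.380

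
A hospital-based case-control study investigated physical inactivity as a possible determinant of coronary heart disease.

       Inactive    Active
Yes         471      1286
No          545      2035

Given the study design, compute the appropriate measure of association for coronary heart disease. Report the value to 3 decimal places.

Reading the table with exposure as columns: a = 471 (Inactive, case), b = 545 (Inactive, non-case), c = 1286 (Active, case), d = 2035.
This is a hospital-based case-control study: participants were sampled on outcome status, so risks in the source population cannot be estimated directly — relative risk is not valid here. The odds ratio is the appropriate measure.
OR = (a·d)/(b·c) = (471 × 2035) / (545 × 1286) = 958485 / 700870 = 1.36756

1.368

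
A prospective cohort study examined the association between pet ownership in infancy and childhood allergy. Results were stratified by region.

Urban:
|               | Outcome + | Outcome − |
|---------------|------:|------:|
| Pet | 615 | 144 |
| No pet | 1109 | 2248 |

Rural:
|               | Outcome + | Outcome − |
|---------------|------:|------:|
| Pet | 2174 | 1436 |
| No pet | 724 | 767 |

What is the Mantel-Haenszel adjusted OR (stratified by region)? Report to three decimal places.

2.732

OR_MH = Σ(aᵢdᵢ/nᵢ) / Σ(bᵢcᵢ/nᵢ), where nᵢ is the stratum total.
Stratum 1 (Urban): n = 4116; a·d/n = 615·2248/4116 = 335.8892; b·c/n = 144·1109/4116 = 38.7988
Stratum 2 (Rural): n = 5101; a·d/n = 2174·767/5101 = 326.8885; b·c/n = 1436·724/5101 = 203.8157
OR_MH = (335.8892 + 326.8885) / (38.7988 + 203.8157) = 662.7777 / 242.6146 = 2.73181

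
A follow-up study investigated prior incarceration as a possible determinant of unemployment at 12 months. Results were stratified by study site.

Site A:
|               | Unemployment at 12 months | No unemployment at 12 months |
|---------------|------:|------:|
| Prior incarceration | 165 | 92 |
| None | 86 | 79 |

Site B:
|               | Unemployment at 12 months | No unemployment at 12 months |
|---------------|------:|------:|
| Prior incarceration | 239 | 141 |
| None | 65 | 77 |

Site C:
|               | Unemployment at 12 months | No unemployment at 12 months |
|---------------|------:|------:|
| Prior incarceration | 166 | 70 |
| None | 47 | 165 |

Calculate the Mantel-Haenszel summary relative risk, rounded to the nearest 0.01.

RR_MH = Σ(aᵢ·n₀ᵢ/nᵢ) / Σ(cᵢ·n₁ᵢ/nᵢ), with n₁ᵢ = aᵢ+bᵢ (exposed), n₀ᵢ = cᵢ+dᵢ (unexposed), nᵢ = n₁ᵢ+n₀ᵢ.
Stratum 1 (Site A): n₁ = 257, n₀ = 165, n = 422; a·n₀/n = 165·165/422 = 64.5142; c·n₁/n = 86·257/422 = 52.3744
Stratum 2 (Site B): n₁ = 380, n₀ = 142, n = 522; a·n₀/n = 239·142/522 = 65.0153; c·n₁/n = 65·380/522 = 47.3180
Stratum 3 (Site C): n₁ = 236, n₀ = 212, n = 448; a·n₀/n = 166·212/448 = 78.5536; c·n₁/n = 47·236/448 = 24.7589
RR_MH = (64.5142 + 65.0153 + 78.5536) / (52.3744 + 47.3180 + 24.7589) = 208.0831 / 124.4513 = 1.67200

1.67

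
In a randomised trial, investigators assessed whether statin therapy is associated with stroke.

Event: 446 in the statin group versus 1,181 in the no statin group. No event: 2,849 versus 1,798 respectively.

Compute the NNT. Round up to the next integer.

4

Risk in treated group = 446/3295 = 0.13536; risk in control = 1181/2979 = 0.39644.
Absolute risk reduction = 0.39644 − 0.13536 = 0.26109
NNT = 1 / ARR = 1 / 0.26109 = 3.830 → round up → 4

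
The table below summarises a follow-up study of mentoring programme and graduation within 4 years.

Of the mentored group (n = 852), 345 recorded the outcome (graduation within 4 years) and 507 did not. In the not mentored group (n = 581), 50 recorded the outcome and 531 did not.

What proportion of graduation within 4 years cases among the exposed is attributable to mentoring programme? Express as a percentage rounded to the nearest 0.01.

From the description: a = 345, b = 507, c = 50, d = 531.
Risk in exposed = 345/852 = 0.40493; risk in unexposed = 50/581 = 0.08606.
RR = 0.40493/0.08606 = 4.70528
AR% = (RR − 1)/RR × 100 = (4.70528 − 1)/4.70528 × 100 = 78.7473%

78.75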